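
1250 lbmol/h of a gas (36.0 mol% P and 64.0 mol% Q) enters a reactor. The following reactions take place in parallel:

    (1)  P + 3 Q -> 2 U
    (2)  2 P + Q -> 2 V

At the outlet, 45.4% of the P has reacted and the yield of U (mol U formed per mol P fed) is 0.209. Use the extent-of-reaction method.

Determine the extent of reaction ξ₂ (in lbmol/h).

ξ₂ = 78.6 lbmol/h

Yield of U: 2ξ₁ / 450 = 0.209 → ξ₁ = 47.02 lbmol/h.
Conversion of P: 1ξ₁ + 2ξ₂ = 0.454 × 450 = 204.3 → ξ₂ = 78.64 lbmol/h.
Outlet amounts (n = n₀ + Σ ν·ξ):
  P: 450 − 1(47.02) − 2(78.64) = 245.7
  Q: 800 − 3(47.02) − 1(78.64) = 580.3
  U: 0 + 2(47.02) = 94.05
  V: 0 + 2(78.64) = 157.3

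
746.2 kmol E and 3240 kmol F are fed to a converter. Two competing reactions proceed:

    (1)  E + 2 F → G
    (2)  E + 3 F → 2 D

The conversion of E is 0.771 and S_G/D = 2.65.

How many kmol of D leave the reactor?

183 kmol

Conversion of E: E consumed = 0.771 × 746.2 = 575.3 kmol = 1ξ₁ + 1ξ₂.
Selectivity: 1ξ₁ / (2ξ₂) = 2.65 → ξ₁ = 5.3 ξ₂.
Substitute: (1·5.3 + 1) ξ₂ = 575.3 → ξ₂ = 91.32 kmol, ξ₁ = 484 kmol.
Outlet amounts (n = n₀ + Σ ν·ξ):
  E: 746.2 − 1(484) − 1(91.32) = 170.9
  F: 3240 − 2(484) − 3(91.32) = 1998
  G: 0 + 1(484) = 484
  D: 0 + 2(91.32) = 182.6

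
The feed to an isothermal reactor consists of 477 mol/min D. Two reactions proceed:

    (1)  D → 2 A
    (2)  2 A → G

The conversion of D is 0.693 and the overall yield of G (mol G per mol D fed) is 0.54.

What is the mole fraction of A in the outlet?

Conversion of D: D consumed = 1ξ₁ = 0.693 × 477 → ξ₁ = 330.6 mol/min.
Yield of G: 1ξ₂ / 477 = 0.54 → ξ₂ = 257.6 mol/min.
Outlet amounts (n = n₀ + Σ ν·ξ):
  D: 477 − 1(330.6) = 146.4
  A: 0 + 2(330.6) − 2(257.6) = 146
  G: 0 + 1(257.6) = 257.6
Total out = 550 mol/min; y_A = 146 / 550 = 0.2654.

0.265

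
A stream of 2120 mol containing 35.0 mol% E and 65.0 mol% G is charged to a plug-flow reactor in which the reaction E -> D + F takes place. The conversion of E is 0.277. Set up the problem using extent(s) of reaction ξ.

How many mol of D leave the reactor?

206 mol

E reacted = 0.277 × 742 = 205.5 mol; ν_E = −1, so ξ = 205.5/1 = 205.5 mol.
Outlet amounts (n = n₀ + ν ξ):
  E: 742 − 1(205.5) = 536.5
  D: 0 + 1(205.5) = 205.5
  F: 0 + 1(205.5) = 205.5
  G: 1378 (inert)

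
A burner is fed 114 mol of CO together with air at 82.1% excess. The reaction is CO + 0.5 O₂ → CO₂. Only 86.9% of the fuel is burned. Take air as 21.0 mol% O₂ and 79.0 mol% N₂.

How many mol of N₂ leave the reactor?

390 mol

Stoichiometric O₂ = 0.5 × 114 = 57 mol; O₂ fed = 57 × 1.821 = 103.8 mol.
N₂ fed = 103.8 × 79/21 = 390.5 mol.
Fuel reacted = 0.869 × 114 → ξ = 99.07 mol.
Outlet (n = n₀ + ν ξ):
  CO: 114 − 1(99.07) = 14.93
  O₂: 103.8 − 0.5(99.07) = 54.26
  N₂: 390.5 (inert)
  CO₂: 0 + 1(99.07) = 99.07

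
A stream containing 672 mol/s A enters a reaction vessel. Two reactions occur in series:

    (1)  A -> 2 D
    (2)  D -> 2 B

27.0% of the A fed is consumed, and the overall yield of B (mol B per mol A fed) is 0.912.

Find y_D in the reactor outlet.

Conversion of A: A consumed = 1ξ₁ = 0.27 × 672 → ξ₁ = 181.4 mol/s.
Yield of B: 2ξ₂ / 672 = 0.912 → ξ₂ = 306.4 mol/s.
Outlet amounts (n = n₀ + Σ ν·ξ):
  A: 672 − 1(181.4) = 490.6
  D: 0 + 2(181.4) − 1(306.4) = 56.45
  B: 0 + 2(306.4) = 612.9
Total out = 1160 mol/s; y_D = 56.45 / 1160 = 0.04867.

0.0487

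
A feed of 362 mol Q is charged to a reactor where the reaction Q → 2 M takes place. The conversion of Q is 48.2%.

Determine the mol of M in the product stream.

349 mol

Q reacted = 0.482 × 362 = 174.5 mol; ν_Q = −1, so ξ = 174.5/1 = 174.5 mol.
Outlet amounts (n = n₀ + ν ξ):
  Q: 362 − 1(174.5) = 187.5
  M: 0 + 2(174.5) = 349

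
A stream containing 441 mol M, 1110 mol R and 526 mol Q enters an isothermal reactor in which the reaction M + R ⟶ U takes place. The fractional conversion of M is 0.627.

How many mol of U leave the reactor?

277 mol

M reacted = 0.627 × 441 = 276.5 mol; ν_M = −1, so ξ = 276.5/1 = 276.5 mol.
Outlet amounts (n = n₀ + ν ξ):
  M: 441 − 1(276.5) = 164.5
  R: 1110 − 1(276.5) = 833.5
  U: 0 + 1(276.5) = 276.5
  Q: 526 (inert)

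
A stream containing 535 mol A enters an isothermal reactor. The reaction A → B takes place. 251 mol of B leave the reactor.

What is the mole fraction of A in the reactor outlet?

0.531

For B: n = n₀ + 1ξ → 251 = 0 + 1ξ, giving ξ = 251 mol.
Outlet amounts (n = n₀ + ν ξ):
  A: 535 − 1(251) = 284
  B: 0 + 1(251) = 251
Total out = 535 mol; y_A = 284 / 535 = 0.5308.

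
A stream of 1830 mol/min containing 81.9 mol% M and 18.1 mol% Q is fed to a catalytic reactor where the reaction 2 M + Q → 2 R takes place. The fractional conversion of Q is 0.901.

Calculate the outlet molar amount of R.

Q reacted = 0.901 × 331.2 = 298.4 mol/min; ν_Q = −1, so ξ = 298.4/1 = 298.4 mol/min.
Outlet amounts (n = n₀ + ν ξ):
  M: 1499 − 2(298.4) = 901.9
  Q: 331.2 − 1(298.4) = 32.79
  R: 0 + 2(298.4) = 596.9

597 mol/min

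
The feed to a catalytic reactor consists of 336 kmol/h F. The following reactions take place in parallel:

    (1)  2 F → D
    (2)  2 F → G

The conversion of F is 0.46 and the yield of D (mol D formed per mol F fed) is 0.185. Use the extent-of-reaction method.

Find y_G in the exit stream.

0.0584

Yield of D: 1ξ₁ / 336 = 0.185 → ξ₁ = 62.16 kmol/h.
Conversion of F: 2ξ₁ + 2ξ₂ = 0.46 × 336 = 154.6 → ξ₂ = 15.12 kmol/h.
Outlet amounts (n = n₀ + Σ ν·ξ):
  F: 336 − 2(62.16) − 2(15.12) = 181.4
  D: 0 + 1(62.16) = 62.16
  G: 0 + 1(15.12) = 15.12
Total out = 258.7 kmol/h; y_G = 15.12 / 258.7 = 0.05844.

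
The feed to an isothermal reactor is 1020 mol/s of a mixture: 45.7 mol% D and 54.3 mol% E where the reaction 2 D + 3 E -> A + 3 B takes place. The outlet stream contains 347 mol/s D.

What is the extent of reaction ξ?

ξ = 59.6 mol/s

For D: n = n₀ − 2ξ → 347 = 466.1 − 2ξ, giving ξ = 59.57 mol/s.
Outlet amounts (n = n₀ + ν ξ):
  D: 466.1 − 2(59.57) = 347
  E: 553.9 − 3(59.57) = 375.2
  A: 0 + 1(59.57) = 59.57
  B: 0 + 3(59.57) = 178.7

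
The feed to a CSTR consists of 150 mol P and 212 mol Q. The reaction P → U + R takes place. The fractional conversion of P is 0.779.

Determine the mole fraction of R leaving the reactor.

0.244

P reacted = 0.779 × 150 = 116.9 mol; ν_P = −1, so ξ = 116.9/1 = 116.9 mol.
Outlet amounts (n = n₀ + ν ξ):
  P: 150 − 1(116.9) = 33.15
  U: 0 + 1(116.9) = 116.9
  R: 0 + 1(116.9) = 116.9
  Q: 212 (inert)
Total out = 478.9 mol; y_R = 116.9 / 478.9 = 0.244.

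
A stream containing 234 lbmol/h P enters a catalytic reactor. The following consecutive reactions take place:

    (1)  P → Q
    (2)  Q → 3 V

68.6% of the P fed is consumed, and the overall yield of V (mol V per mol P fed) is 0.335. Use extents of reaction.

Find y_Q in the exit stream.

Conversion of P: P consumed = 1ξ₁ = 0.686 × 234 → ξ₁ = 160.5 lbmol/h.
Yield of V: 3ξ₂ / 234 = 0.335 → ξ₂ = 26.13 lbmol/h.
Outlet amounts (n = n₀ + Σ ν·ξ):
  P: 234 − 1(160.5) = 73.48
  Q: 0 + 1(160.5) − 1(26.13) = 134.4
  V: 0 + 3(26.13) = 78.39
Total out = 286.3 lbmol/h; y_Q = 134.4 / 286.3 = 0.4695.

0.469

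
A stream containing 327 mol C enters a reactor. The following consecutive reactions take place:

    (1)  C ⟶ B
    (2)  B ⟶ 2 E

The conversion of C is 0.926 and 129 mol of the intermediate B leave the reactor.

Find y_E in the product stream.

0.694

Conversion of C: C consumed = 1ξ₁ = 0.926 × 327 → ξ₁ = 302.8 mol.
B balance: n_B = 0 + 1ξ₁ − 1ξ₂ = 129 → ξ₂ = (1·302.8 − 129)/1 = 173.8 mol.
Outlet amounts (n = n₀ + Σ ν·ξ):
  C: 327 − 1(302.8) = 24.2
  B: 0 + 1(302.8) − 1(173.8) = 129
  E: 0 + 2(173.8) = 347.6
Total out = 500.8 mol; y_E = 347.6 / 500.8 = 0.6941.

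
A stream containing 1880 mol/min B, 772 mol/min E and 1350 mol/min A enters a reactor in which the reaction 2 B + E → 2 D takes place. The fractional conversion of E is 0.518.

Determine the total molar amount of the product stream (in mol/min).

E reacted = 0.518 × 772 = 399.9 mol/min; ν_E = −1, so ξ = 399.9/1 = 399.9 mol/min.
Outlet amounts (n = n₀ + ν ξ):
  B: 1880 − 2(399.9) = 1080
  E: 772 − 1(399.9) = 372.1
  D: 0 + 2(399.9) = 799.8
  A: 1350 (inert)
Total out = 1080 + 372.1 + 799.8 + 1350 = 3602 mol/min.

3600 mol/min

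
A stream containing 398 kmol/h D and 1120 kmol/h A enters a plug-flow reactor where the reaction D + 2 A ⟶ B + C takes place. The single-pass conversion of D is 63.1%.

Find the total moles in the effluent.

D reacted = 0.631 × 398 = 251.1 kmol/h; ν_D = −1, so ξ = 251.1/1 = 251.1 kmol/h.
Outlet amounts (n = n₀ + ν ξ):
  D: 398 − 1(251.1) = 146.9
  A: 1120 − 2(251.1) = 617.7
  B: 0 + 1(251.1) = 251.1
  C: 0 + 1(251.1) = 251.1
Total out = 146.9 + 617.7 + 251.1 + 251.1 = 1267 kmol/h.

1270 kmol/h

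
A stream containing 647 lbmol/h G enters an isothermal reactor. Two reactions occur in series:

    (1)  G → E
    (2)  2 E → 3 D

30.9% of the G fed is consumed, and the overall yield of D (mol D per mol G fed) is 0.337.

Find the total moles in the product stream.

720 lbmol/h

Conversion of G: G consumed = 1ξ₁ = 0.309 × 647 → ξ₁ = 199.9 lbmol/h.
Yield of D: 3ξ₂ / 647 = 0.337 → ξ₂ = 72.68 lbmol/h.
Outlet amounts (n = n₀ + Σ ν·ξ):
  G: 647 − 1(199.9) = 447.1
  E: 0 + 1(199.9) − 2(72.68) = 54.56
  D: 0 + 3(72.68) = 218
Total out = 447.1 + 54.56 + 218 = 719.7 lbmol/h.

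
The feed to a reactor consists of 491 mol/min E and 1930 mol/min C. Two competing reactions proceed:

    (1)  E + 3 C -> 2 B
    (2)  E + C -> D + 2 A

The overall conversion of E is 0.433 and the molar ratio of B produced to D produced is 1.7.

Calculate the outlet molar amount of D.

115 mol/min

Conversion of E: E consumed = 0.433 × 491 = 212.6 mol/min = 1ξ₁ + 1ξ₂.
Selectivity: 2ξ₁ / (1ξ₂) = 1.7 → ξ₁ = 0.85 ξ₂.
Substitute: (1·0.85 + 1) ξ₂ = 212.6 → ξ₂ = 114.9 mol/min, ξ₁ = 97.68 mol/min.
Outlet amounts (n = n₀ + Σ ν·ξ):
  E: 491 − 1(97.68) − 1(114.9) = 278.4
  C: 1930 − 3(97.68) − 1(114.9) = 1522
  B: 0 + 2(97.68) = 195.4
  D: 0 + 1(114.9) = 114.9
  A: 0 + 2(114.9) = 229.8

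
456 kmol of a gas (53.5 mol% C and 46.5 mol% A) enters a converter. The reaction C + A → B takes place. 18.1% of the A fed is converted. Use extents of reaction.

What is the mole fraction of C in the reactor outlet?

0.492

A reacted = 0.181 × 212 = 38.38 kmol; ν_A = −1, so ξ = 38.38/1 = 38.38 kmol.
Outlet amounts (n = n₀ + ν ξ):
  C: 244 − 1(38.38) = 205.6
  A: 212 − 1(38.38) = 173.7
  B: 0 + 1(38.38) = 38.38
Total out = 417.6 kmol; y_C = 205.6 / 417.6 = 0.4923.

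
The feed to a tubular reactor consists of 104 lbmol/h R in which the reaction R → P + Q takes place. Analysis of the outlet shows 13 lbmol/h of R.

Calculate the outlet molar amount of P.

For R: n = n₀ − 1ξ → 13 = 104 − 1ξ, giving ξ = 91 lbmol/h.
Outlet amounts (n = n₀ + ν ξ):
  R: 104 − 1(91) = 13
  P: 0 + 1(91) = 91
  Q: 0 + 1(91) = 91

91 lbmol/h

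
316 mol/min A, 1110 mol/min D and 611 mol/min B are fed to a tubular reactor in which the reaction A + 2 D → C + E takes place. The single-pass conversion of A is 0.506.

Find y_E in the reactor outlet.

A reacted = 0.506 × 316 = 159.9 mol/min; ν_A = −1, so ξ = 159.9/1 = 159.9 mol/min.
Outlet amounts (n = n₀ + ν ξ):
  A: 316 − 1(159.9) = 156.1
  D: 1110 − 2(159.9) = 790.2
  C: 0 + 1(159.9) = 159.9
  E: 0 + 1(159.9) = 159.9
  B: 611 (inert)
Total out = 1877 mol/min; y_E = 159.9 / 1877 = 0.08518.

0.0852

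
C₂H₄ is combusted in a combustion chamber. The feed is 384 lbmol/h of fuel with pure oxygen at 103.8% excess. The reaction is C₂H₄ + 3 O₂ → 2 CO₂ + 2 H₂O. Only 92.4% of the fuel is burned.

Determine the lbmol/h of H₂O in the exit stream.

Stoichiometric O₂ = 3 × 384 = 1152 lbmol/h; O₂ fed = 1152 × 2.038 = 2348 lbmol/h.
Fuel reacted = 0.924 × 384 → ξ = 354.8 lbmol/h.
Outlet (n = n₀ + ν ξ):
  C₂H₄: 384 − 1(354.8) = 29.18
  O₂: 2348 − 3(354.8) = 1283
  CO₂: 0 + 2(354.8) = 709.6
  H₂O: 0 + 2(354.8) = 709.6

710 lbmol/h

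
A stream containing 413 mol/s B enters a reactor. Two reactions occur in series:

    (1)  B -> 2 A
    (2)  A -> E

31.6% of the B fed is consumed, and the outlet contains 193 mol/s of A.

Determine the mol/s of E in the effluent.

68 mol/s

Conversion of B: B consumed = 1ξ₁ = 0.316 × 413 → ξ₁ = 130.5 mol/s.
A balance: n_A = 0 + 2ξ₁ − 1ξ₂ = 193 → ξ₂ = (2·130.5 − 193)/1 = 68.02 mol/s.
Outlet amounts (n = n₀ + Σ ν·ξ):
  B: 413 − 1(130.5) = 282.5
  A: 0 + 2(130.5) − 1(68.02) = 193
  E: 0 + 1(68.02) = 68.02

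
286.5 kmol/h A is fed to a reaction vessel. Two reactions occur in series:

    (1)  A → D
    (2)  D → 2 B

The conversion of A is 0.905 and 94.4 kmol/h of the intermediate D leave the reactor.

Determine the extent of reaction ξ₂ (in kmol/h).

Conversion of A: A consumed = 1ξ₁ = 0.905 × 286.5 → ξ₁ = 259.3 kmol/h.
D balance: n_D = 0 + 1ξ₁ − 1ξ₂ = 94.4 → ξ₂ = (1·259.3 − 94.4)/1 = 164.9 kmol/h.
Outlet amounts (n = n₀ + Σ ν·ξ):
  A: 286.5 − 1(259.3) = 27.22
  D: 0 + 1(259.3) − 1(164.9) = 94.4
  B: 0 + 2(164.9) = 329.8

ξ₂ = 165 kmol/h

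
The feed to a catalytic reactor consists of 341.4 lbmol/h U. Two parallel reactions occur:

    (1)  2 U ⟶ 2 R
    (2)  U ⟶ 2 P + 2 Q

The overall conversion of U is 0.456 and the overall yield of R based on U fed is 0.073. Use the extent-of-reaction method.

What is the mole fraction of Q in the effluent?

Yield of R: 2ξ₁ / 341.4 = 0.073 → ξ₁ = 12.46 lbmol/h.
Conversion of U: 2ξ₁ + 1ξ₂ = 0.456 × 341.4 = 155.7 → ξ₂ = 130.8 lbmol/h.
Outlet amounts (n = n₀ + Σ ν·ξ):
  U: 341.4 − 2(12.46) − 1(130.8) = 185.7
  R: 0 + 2(12.46) = 24.92
  P: 0 + 2(130.8) = 261.5
  Q: 0 + 2(130.8) = 261.5
Total out = 733.7 lbmol/h; y_Q = 261.5 / 733.7 = 0.3564.

0.356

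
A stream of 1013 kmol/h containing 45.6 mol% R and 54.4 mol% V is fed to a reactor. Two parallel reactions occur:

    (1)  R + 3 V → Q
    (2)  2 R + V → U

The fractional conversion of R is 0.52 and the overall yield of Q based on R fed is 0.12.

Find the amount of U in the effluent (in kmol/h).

92.4 kmol/h

Yield of Q: 1ξ₁ / 461.9 = 0.12 → ξ₁ = 55.43 kmol/h.
Conversion of R: 1ξ₁ + 2ξ₂ = 0.52 × 461.9 = 240.2 → ξ₂ = 92.39 kmol/h.
Outlet amounts (n = n₀ + Σ ν·ξ):
  R: 461.9 − 1(55.43) − 2(92.39) = 221.7
  V: 551.1 − 3(55.43) − 1(92.39) = 292.4
  Q: 0 + 1(55.43) = 55.43
  U: 0 + 1(92.39) = 92.39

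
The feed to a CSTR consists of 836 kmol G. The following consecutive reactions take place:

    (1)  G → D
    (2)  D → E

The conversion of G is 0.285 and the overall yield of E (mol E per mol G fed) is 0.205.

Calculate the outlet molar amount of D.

Conversion of G: G consumed = 1ξ₁ = 0.285 × 836 → ξ₁ = 238.3 kmol.
Yield of E: 1ξ₂ / 836 = 0.205 → ξ₂ = 171.4 kmol.
Outlet amounts (n = n₀ + Σ ν·ξ):
  G: 836 − 1(238.3) = 597.7
  D: 0 + 1(238.3) − 1(171.4) = 66.88
  E: 0 + 1(171.4) = 171.4

66.9 kmol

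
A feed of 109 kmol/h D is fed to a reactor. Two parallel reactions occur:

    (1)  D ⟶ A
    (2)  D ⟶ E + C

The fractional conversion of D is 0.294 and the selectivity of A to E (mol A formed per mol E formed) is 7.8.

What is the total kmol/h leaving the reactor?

Conversion of D: D consumed = 0.294 × 109 = 32.05 kmol/h = 1ξ₁ + 1ξ₂.
Selectivity: 1ξ₁ / (1ξ₂) = 7.8 → ξ₁ = 7.8 ξ₂.
Substitute: (1·7.8 + 1) ξ₂ = 32.05 → ξ₂ = 3.642 kmol/h, ξ₁ = 28.4 kmol/h.
Outlet amounts (n = n₀ + Σ ν·ξ):
  D: 109 − 1(28.4) − 1(3.642) = 76.95
  A: 0 + 1(28.4) = 28.4
  E: 0 + 1(3.642) = 3.642
  C: 0 + 1(3.642) = 3.642
Total out = 76.95 + 28.4 + 3.642 + 3.642 = 112.6 kmol/h.

113 kmol/h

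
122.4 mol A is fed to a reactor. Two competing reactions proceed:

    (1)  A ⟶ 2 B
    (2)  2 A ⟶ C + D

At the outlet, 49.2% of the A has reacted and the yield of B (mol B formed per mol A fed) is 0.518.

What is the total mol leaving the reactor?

154 mol

Yield of B: 2ξ₁ / 122.4 = 0.518 → ξ₁ = 31.7 mol.
Conversion of A: 1ξ₁ + 2ξ₂ = 0.492 × 122.4 = 60.22 → ξ₂ = 14.26 mol.
Outlet amounts (n = n₀ + Σ ν·ξ):
  A: 122.4 − 1(31.7) − 2(14.26) = 62.18
  B: 0 + 2(31.7) = 63.4
  C: 0 + 1(14.26) = 14.26
  D: 0 + 1(14.26) = 14.26
Total out = 62.18 + 63.4 + 14.26 + 14.26 = 154.1 mol.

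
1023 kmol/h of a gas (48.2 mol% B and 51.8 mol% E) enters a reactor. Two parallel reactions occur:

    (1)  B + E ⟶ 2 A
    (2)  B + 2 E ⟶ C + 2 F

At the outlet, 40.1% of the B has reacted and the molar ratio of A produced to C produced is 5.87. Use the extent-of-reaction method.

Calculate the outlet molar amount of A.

295 kmol/h

Conversion of B: B consumed = 0.401 × 493.1 = 197.7 kmol/h = 1ξ₁ + 1ξ₂.
Selectivity: 2ξ₁ / (1ξ₂) = 5.87 → ξ₁ = 2.935 ξ₂.
Substitute: (1·2.935 + 1) ξ₂ = 197.7 → ξ₂ = 50.25 kmol/h, ξ₁ = 147.5 kmol/h.
Outlet amounts (n = n₀ + Σ ν·ξ):
  B: 493.1 − 1(147.5) − 1(50.25) = 295.4
  E: 529.9 − 1(147.5) − 2(50.25) = 281.9
  A: 0 + 2(147.5) = 295
  C: 0 + 1(50.25) = 50.25
  F: 0 + 2(50.25) = 100.5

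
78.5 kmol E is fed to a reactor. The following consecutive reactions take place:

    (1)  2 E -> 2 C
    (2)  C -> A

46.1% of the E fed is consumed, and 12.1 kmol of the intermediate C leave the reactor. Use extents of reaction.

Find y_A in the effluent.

0.307

Conversion of E: E consumed = 2ξ₁ = 0.461 × 78.5 → ξ₁ = 18.09 kmol.
C balance: n_C = 0 + 2ξ₁ − 1ξ₂ = 12.1 → ξ₂ = (2·18.09 − 12.1)/1 = 24.09 kmol.
Outlet amounts (n = n₀ + Σ ν·ξ):
  E: 78.5 − 2(18.09) = 42.31
  C: 0 + 2(18.09) − 1(24.09) = 12.1
  A: 0 + 1(24.09) = 24.09
Total out = 78.5 kmol; y_A = 24.09 / 78.5 = 0.3069.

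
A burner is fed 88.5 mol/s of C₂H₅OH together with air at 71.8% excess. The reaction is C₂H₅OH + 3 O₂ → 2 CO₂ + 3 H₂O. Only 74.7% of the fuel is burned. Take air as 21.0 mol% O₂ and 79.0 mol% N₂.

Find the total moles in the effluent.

Stoichiometric O₂ = 3 × 88.5 = 265.5 mol/s; O₂ fed = 265.5 × 1.718 = 456.1 mol/s.
N₂ fed = 456.1 × 79/21 = 1716 mol/s.
Fuel reacted = 0.747 × 88.5 → ξ = 66.11 mol/s.
Outlet (n = n₀ + ν ξ):
  C₂H₅OH: 88.5 − 1(66.11) = 22.39
  O₂: 456.1 − 3(66.11) = 257.8
  N₂: 1716 (inert)
  CO₂: 0 + 2(66.11) = 132.2
  H₂O: 0 + 3(66.11) = 198.3
Total out = 22.39 + 257.8 + 1716 + 132.2 + 198.3 = 2327 mol/s.

2330 mol/s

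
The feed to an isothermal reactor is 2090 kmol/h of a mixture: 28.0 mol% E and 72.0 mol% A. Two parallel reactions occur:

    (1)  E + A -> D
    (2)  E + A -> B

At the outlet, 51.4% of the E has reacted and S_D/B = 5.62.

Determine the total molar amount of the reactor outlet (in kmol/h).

1790 kmol/h

Conversion of E: E consumed = 0.514 × 585.2 = 300.8 kmol/h = 1ξ₁ + 1ξ₂.
Selectivity: 1ξ₁ / (1ξ₂) = 5.62 → ξ₁ = 5.62 ξ₂.
Substitute: (1·5.62 + 1) ξ₂ = 300.8 → ξ₂ = 45.44 kmol/h, ξ₁ = 255.4 kmol/h.
Outlet amounts (n = n₀ + Σ ν·ξ):
  E: 585.2 − 1(255.4) − 1(45.44) = 284.4
  A: 1505 − 1(255.4) − 1(45.44) = 1204
  D: 0 + 1(255.4) = 255.4
  B: 0 + 1(45.44) = 45.44
Total out = 284.4 + 1204 + 255.4 + 45.44 = 1789 kmol/h.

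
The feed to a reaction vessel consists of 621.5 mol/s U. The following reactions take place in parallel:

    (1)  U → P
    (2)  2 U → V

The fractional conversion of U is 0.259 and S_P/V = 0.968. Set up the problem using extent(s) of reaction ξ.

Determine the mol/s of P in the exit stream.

52.5 mol/s

Conversion of U: U consumed = 0.259 × 621.5 = 161 mol/s = 1ξ₁ + 2ξ₂.
Selectivity: 1ξ₁ / (1ξ₂) = 0.968 → ξ₁ = 0.968 ξ₂.
Substitute: (1·0.968 + 2) ξ₂ = 161 → ξ₂ = 54.23 mol/s, ξ₁ = 52.5 mol/s.
Outlet amounts (n = n₀ + Σ ν·ξ):
  U: 621.5 − 1(52.5) − 2(54.23) = 460.5
  P: 0 + 1(52.5) = 52.5
  V: 0 + 1(54.23) = 54.23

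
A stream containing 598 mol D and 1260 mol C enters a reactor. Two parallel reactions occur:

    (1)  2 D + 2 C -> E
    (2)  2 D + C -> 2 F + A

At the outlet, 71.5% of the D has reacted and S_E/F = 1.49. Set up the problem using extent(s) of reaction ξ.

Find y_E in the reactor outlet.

Conversion of D: D consumed = 0.715 × 598 = 427.6 mol = 2ξ₁ + 2ξ₂.
Selectivity: 1ξ₁ / (2ξ₂) = 1.49 → ξ₁ = 2.98 ξ₂.
Substitute: (2·2.98 + 2) ξ₂ = 427.6 → ξ₂ = 53.71 mol, ξ₁ = 160.1 mol.
Outlet amounts (n = n₀ + Σ ν·ξ):
  D: 598 − 2(160.1) − 2(53.71) = 170.4
  C: 1260 − 2(160.1) − 1(53.71) = 886.1
  E: 0 + 1(160.1) = 160.1
  F: 0 + 2(53.71) = 107.4
  A: 0 + 1(53.71) = 53.71
Total out = 1378 mol; y_E = 160.1 / 1378 = 0.1162.

0.116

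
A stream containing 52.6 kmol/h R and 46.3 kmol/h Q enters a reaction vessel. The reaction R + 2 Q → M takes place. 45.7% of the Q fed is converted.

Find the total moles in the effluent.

Q reacted = 0.457 × 46.3 = 21.16 kmol/h; ν_Q = −2, so ξ = 21.16/2 = 10.58 kmol/h.
Outlet amounts (n = n₀ + ν ξ):
  R: 52.6 − 1(10.58) = 42.02
  Q: 46.3 − 2(10.58) = 25.14
  M: 0 + 1(10.58) = 10.58
Total out = 42.02 + 25.14 + 10.58 = 77.74 kmol/h.

77.7 kmol/h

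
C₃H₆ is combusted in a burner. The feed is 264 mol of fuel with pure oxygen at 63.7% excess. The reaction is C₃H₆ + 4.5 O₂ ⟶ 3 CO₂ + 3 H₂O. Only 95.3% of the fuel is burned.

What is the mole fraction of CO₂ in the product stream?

0.323

Stoichiometric O₂ = 4.5 × 264 = 1188 mol; O₂ fed = 1188 × 1.637 = 1945 mol.
Fuel reacted = 0.953 × 264 → ξ = 251.6 mol.
Outlet (n = n₀ + ν ξ):
  C₃H₆: 264 − 1(251.6) = 12.41
  O₂: 1945 − 4.5(251.6) = 812.6
  CO₂: 0 + 3(251.6) = 754.8
  H₂O: 0 + 3(251.6) = 754.8
Total out = 2335 mol; y_CO₂ = 754.8 / 2335 = 0.3233.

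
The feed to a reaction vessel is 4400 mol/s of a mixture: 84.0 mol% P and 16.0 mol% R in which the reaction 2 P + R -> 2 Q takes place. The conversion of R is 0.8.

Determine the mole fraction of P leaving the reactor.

0.67

R reacted = 0.8 × 704 = 563.2 mol/s; ν_R = −1, so ξ = 563.2/1 = 563.2 mol/s.
Outlet amounts (n = n₀ + ν ξ):
  P: 3696 − 2(563.2) = 2570
  R: 704 − 1(563.2) = 140.8
  Q: 0 + 2(563.2) = 1126
Total out = 3837 mol/s; y_P = 2570 / 3837 = 0.6697.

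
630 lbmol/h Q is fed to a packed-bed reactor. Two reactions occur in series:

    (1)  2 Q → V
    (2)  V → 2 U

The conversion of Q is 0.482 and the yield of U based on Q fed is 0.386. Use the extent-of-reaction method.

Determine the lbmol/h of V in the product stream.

Conversion of Q: Q consumed = 2ξ₁ = 0.482 × 630 → ξ₁ = 151.8 lbmol/h.
Yield of U: 2ξ₂ / 630 = 0.386 → ξ₂ = 121.6 lbmol/h.
Outlet amounts (n = n₀ + Σ ν·ξ):
  Q: 630 − 2(151.8) = 326.3
  V: 0 + 1(151.8) − 1(121.6) = 30.24
  U: 0 + 2(121.6) = 243.2

30.2 lbmol/h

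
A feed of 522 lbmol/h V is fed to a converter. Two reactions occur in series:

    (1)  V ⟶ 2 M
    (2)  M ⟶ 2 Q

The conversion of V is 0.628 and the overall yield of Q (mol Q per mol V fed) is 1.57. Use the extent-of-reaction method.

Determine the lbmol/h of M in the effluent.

Conversion of V: V consumed = 1ξ₁ = 0.628 × 522 → ξ₁ = 327.8 lbmol/h.
Yield of Q: 2ξ₂ / 522 = 1.57 → ξ₂ = 409.8 lbmol/h.
Outlet amounts (n = n₀ + Σ ν·ξ):
  V: 522 − 1(327.8) = 194.2
  M: 0 + 2(327.8) − 1(409.8) = 245.9
  Q: 0 + 2(409.8) = 819.5

246 lbmol/h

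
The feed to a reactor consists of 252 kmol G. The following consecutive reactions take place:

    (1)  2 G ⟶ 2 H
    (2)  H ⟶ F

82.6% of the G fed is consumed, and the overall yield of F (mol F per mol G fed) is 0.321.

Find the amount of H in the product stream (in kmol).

Conversion of G: G consumed = 2ξ₁ = 0.826 × 252 → ξ₁ = 104.1 kmol.
Yield of F: 1ξ₂ / 252 = 0.321 → ξ₂ = 80.89 kmol.
Outlet amounts (n = n₀ + Σ ν·ξ):
  G: 252 − 2(104.1) = 43.85
  H: 0 + 2(104.1) − 1(80.89) = 127.3
  F: 0 + 1(80.89) = 80.89

127 kmol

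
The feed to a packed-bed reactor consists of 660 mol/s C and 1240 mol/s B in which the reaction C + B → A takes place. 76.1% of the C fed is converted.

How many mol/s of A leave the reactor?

C reacted = 0.761 × 660 = 502.3 mol/s; ν_C = −1, so ξ = 502.3/1 = 502.3 mol/s.
Outlet amounts (n = n₀ + ν ξ):
  C: 660 − 1(502.3) = 157.7
  B: 1240 − 1(502.3) = 737.7
  A: 0 + 1(502.3) = 502.3

502 mol/s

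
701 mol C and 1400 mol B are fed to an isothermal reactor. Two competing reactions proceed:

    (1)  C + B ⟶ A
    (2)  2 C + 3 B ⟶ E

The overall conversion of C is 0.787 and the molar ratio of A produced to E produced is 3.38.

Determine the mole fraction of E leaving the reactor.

Conversion of C: C consumed = 0.787 × 701 = 551.7 mol = 1ξ₁ + 2ξ₂.
Selectivity: 1ξ₁ / (1ξ₂) = 3.38 → ξ₁ = 3.38 ξ₂.
Substitute: (1·3.38 + 2) ξ₂ = 551.7 → ξ₂ = 102.5 mol, ξ₁ = 346.6 mol.
Outlet amounts (n = n₀ + Σ ν·ξ):
  C: 701 − 1(346.6) − 2(102.5) = 149.3
  B: 1400 − 1(346.6) − 3(102.5) = 745.8
  A: 0 + 1(346.6) = 346.6
  E: 0 + 1(102.5) = 102.5
Total out = 1344 mol; y_E = 102.5 / 1344 = 0.07628.

0.0763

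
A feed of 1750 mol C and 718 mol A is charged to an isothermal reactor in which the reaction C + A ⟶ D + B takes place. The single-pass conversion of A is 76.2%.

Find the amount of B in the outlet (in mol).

547 mol

A reacted = 0.762 × 718 = 547.1 mol; ν_A = −1, so ξ = 547.1/1 = 547.1 mol.
Outlet amounts (n = n₀ + ν ξ):
  C: 1750 − 1(547.1) = 1203
  A: 718 − 1(547.1) = 170.9
  D: 0 + 1(547.1) = 547.1
  B: 0 + 1(547.1) = 547.1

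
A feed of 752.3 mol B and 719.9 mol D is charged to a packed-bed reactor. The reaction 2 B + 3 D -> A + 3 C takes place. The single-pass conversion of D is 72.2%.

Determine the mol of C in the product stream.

520 mol

D reacted = 0.722 × 719.9 = 519.8 mol; ν_D = −3, so ξ = 519.8/3 = 173.3 mol.
Outlet amounts (n = n₀ + ν ξ):
  B: 752.3 − 2(173.3) = 405.8
  D: 719.9 − 3(173.3) = 200.1
  A: 0 + 1(173.3) = 173.3
  C: 0 + 3(173.3) = 519.8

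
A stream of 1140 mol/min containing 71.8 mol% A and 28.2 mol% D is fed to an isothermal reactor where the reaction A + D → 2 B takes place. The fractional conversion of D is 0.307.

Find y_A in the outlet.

0.631

D reacted = 0.307 × 321.5 = 98.69 mol/min; ν_D = −1, so ξ = 98.69/1 = 98.69 mol/min.
Outlet amounts (n = n₀ + ν ξ):
  A: 818.5 − 1(98.69) = 719.8
  D: 321.5 − 1(98.69) = 222.8
  B: 0 + 2(98.69) = 197.4
Total out = 1140 mol/min; y_A = 719.8 / 1140 = 0.6314.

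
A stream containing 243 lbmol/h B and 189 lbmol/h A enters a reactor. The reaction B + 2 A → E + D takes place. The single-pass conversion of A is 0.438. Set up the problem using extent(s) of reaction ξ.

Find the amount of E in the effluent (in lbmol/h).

41.4 lbmol/h

A reacted = 0.438 × 189 = 82.78 lbmol/h; ν_A = −2, so ξ = 82.78/2 = 41.39 lbmol/h.
Outlet amounts (n = n₀ + ν ξ):
  B: 243 − 1(41.39) = 201.6
  A: 189 − 2(41.39) = 106.2
  E: 0 + 1(41.39) = 41.39
  D: 0 + 1(41.39) = 41.39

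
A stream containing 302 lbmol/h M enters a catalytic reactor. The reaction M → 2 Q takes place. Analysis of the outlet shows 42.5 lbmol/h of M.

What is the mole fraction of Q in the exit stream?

0.924

For M: n = n₀ − 1ξ → 42.5 = 302 − 1ξ, giving ξ = 259.5 lbmol/h.
Outlet amounts (n = n₀ + ν ξ):
  M: 302 − 1(259.5) = 42.5
  Q: 0 + 2(259.5) = 519
Total out = 561.5 lbmol/h; y_Q = 519 / 561.5 = 0.9243.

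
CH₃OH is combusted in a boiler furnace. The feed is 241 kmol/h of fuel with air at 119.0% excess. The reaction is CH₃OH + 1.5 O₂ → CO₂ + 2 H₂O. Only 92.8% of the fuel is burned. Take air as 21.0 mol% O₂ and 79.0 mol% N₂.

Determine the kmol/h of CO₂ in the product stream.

Stoichiometric O₂ = 1.5 × 241 = 361.5 kmol/h; O₂ fed = 361.5 × 2.190 = 791.7 kmol/h.
N₂ fed = 791.7 × 79/21 = 2978 kmol/h.
Fuel reacted = 0.928 × 241 → ξ = 223.6 kmol/h.
Outlet (n = n₀ + ν ξ):
  CH₃OH: 241 − 1(223.6) = 17.35
  O₂: 791.7 − 1.5(223.6) = 456.2
  N₂: 2978 (inert)
  CO₂: 0 + 1(223.6) = 223.6
  H₂O: 0 + 2(223.6) = 447.3

224 kmol/h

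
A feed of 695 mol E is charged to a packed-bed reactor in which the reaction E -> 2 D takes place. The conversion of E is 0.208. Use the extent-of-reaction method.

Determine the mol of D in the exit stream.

289 mol

E reacted = 0.208 × 695 = 144.6 mol; ν_E = −1, so ξ = 144.6/1 = 144.6 mol.
Outlet amounts (n = n₀ + ν ξ):
  E: 695 − 1(144.6) = 550.4
  D: 0 + 2(144.6) = 289.1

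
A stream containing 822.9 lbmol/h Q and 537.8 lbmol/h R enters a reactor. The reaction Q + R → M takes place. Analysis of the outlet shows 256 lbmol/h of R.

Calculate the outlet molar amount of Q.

For R: n = n₀ − 1ξ → 256 = 537.8 − 1ξ, giving ξ = 281.8 lbmol/h.
Outlet amounts (n = n₀ + ν ξ):
  Q: 822.9 − 1(281.8) = 541.1
  R: 537.8 − 1(281.8) = 256
  M: 0 + 1(281.8) = 281.8

541 lbmol/h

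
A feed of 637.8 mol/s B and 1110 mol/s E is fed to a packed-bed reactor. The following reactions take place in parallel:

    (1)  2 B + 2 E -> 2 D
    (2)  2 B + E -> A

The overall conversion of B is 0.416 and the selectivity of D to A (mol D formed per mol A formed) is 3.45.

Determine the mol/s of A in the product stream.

48.7 mol/s

Conversion of B: B consumed = 0.416 × 637.8 = 265.3 mol/s = 2ξ₁ + 2ξ₂.
Selectivity: 2ξ₁ / (1ξ₂) = 3.45 → ξ₁ = 1.725 ξ₂.
Substitute: (2·1.725 + 2) ξ₂ = 265.3 → ξ₂ = 48.68 mol/s, ξ₁ = 83.98 mol/s.
Outlet amounts (n = n₀ + Σ ν·ξ):
  B: 637.8 − 2(83.98) − 2(48.68) = 372.5
  E: 1110 − 2(83.98) − 1(48.68) = 893.4
  D: 0 + 2(83.98) = 168
  A: 0 + 1(48.68) = 48.68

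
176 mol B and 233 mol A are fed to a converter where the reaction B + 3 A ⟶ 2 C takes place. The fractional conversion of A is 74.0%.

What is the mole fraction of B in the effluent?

A reacted = 0.74 × 233 = 172.4 mol; ν_A = −3, so ξ = 172.4/3 = 57.47 mol.
Outlet amounts (n = n₀ + ν ξ):
  B: 176 − 1(57.47) = 118.5
  A: 233 − 3(57.47) = 60.58
  C: 0 + 2(57.47) = 114.9
Total out = 294.1 mol; y_B = 118.5 / 294.1 = 0.4031.

0.403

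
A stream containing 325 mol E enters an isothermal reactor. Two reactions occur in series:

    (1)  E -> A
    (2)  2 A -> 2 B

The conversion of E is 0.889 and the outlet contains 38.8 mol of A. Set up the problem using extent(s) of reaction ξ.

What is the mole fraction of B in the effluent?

0.77

Conversion of E: E consumed = 1ξ₁ = 0.889 × 325 → ξ₁ = 288.9 mol.
A balance: n_A = 0 + 1ξ₁ − 2ξ₂ = 38.8 → ξ₂ = (1·288.9 − 38.8)/2 = 125.1 mol.
Outlet amounts (n = n₀ + Σ ν·ξ):
  E: 325 − 1(288.9) = 36.07
  A: 0 + 1(288.9) − 2(125.1) = 38.8
  B: 0 + 2(125.1) = 250.1
Total out = 325 mol; y_B = 250.1 / 325 = 0.7696.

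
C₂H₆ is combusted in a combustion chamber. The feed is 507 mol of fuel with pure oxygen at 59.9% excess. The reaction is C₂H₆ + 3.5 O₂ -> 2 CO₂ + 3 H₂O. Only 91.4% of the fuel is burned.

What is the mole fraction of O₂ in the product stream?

Stoichiometric O₂ = 3.5 × 507 = 1774 mol; O₂ fed = 1774 × 1.599 = 2837 mol.
Fuel reacted = 0.914 × 507 → ξ = 463.4 mol.
Outlet (n = n₀ + ν ξ):
  C₂H₆: 507 − 1(463.4) = 43.6
  O₂: 2837 − 3.5(463.4) = 1216
  CO₂: 0 + 2(463.4) = 926.8
  H₂O: 0 + 3(463.4) = 1390
Total out = 3576 mol; y_O₂ = 1216 / 3576 = 0.3399.

0.34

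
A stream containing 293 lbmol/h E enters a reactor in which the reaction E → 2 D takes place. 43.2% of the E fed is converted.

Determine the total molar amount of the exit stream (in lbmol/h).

E reacted = 0.432 × 293 = 126.6 lbmol/h; ν_E = −1, so ξ = 126.6/1 = 126.6 lbmol/h.
Outlet amounts (n = n₀ + ν ξ):
  E: 293 − 1(126.6) = 166.4
  D: 0 + 2(126.6) = 253.2
Total out = 166.4 + 253.2 = 419.6 lbmol/h.

420 lbmol/h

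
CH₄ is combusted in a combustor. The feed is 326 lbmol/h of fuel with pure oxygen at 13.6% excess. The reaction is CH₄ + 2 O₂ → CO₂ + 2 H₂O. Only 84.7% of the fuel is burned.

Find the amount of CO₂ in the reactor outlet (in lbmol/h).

Stoichiometric O₂ = 2 × 326 = 652 lbmol/h; O₂ fed = 652 × 1.136 = 740.7 lbmol/h.
Fuel reacted = 0.847 × 326 → ξ = 276.1 lbmol/h.
Outlet (n = n₀ + ν ξ):
  CH₄: 326 − 1(276.1) = 49.88
  O₂: 740.7 − 2(276.1) = 188.4
  CO₂: 0 + 1(276.1) = 276.1
  H₂O: 0 + 2(276.1) = 552.2

276 lbmol/h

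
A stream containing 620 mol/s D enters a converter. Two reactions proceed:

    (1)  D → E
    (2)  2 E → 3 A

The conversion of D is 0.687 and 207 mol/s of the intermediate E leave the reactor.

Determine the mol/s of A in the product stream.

Conversion of D: D consumed = 1ξ₁ = 0.687 × 620 → ξ₁ = 425.9 mol/s.
E balance: n_E = 0 + 1ξ₁ − 2ξ₂ = 207 → ξ₂ = (1·425.9 − 207)/2 = 109.5 mol/s.
Outlet amounts (n = n₀ + Σ ν·ξ):
  D: 620 − 1(425.9) = 194.1
  E: 0 + 1(425.9) − 2(109.5) = 207
  A: 0 + 3(109.5) = 328.4

328 mol/s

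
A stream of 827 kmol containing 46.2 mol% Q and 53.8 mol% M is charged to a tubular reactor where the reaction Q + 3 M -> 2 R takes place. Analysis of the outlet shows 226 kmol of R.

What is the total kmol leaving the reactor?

601 kmol

For R: n = n₀ + 2ξ → 226 = 0 + 2ξ, giving ξ = 113 kmol.
Outlet amounts (n = n₀ + ν ξ):
  Q: 382.1 − 1(113) = 269.1
  M: 444.9 − 3(113) = 105.9
  R: 0 + 2(113) = 226
Total out = 269.1 + 105.9 + 226 = 601 kmol.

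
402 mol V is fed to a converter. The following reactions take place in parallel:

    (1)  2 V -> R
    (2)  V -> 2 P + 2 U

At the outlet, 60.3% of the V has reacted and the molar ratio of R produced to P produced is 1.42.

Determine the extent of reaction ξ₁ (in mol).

ξ₁ = 103 mol

Conversion of V: V consumed = 0.603 × 402 = 242.4 mol = 2ξ₁ + 1ξ₂.
Selectivity: 1ξ₁ / (2ξ₂) = 1.42 → ξ₁ = 2.84 ξ₂.
Substitute: (2·2.84 + 1) ξ₂ = 242.4 → ξ₂ = 36.29 mol, ξ₁ = 103.1 mol.
Outlet amounts (n = n₀ + Σ ν·ξ):
  V: 402 − 2(103.1) − 1(36.29) = 159.6
  R: 0 + 1(103.1) = 103.1
  P: 0 + 2(36.29) = 72.58
  U: 0 + 2(36.29) = 72.58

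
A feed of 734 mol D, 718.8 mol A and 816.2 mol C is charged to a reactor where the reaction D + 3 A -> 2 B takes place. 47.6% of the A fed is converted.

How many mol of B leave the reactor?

A reacted = 0.476 × 718.8 = 342.1 mol; ν_A = −3, so ξ = 342.1/3 = 114 mol.
Outlet amounts (n = n₀ + ν ξ):
  D: 734 − 1(114) = 620
  A: 718.8 − 3(114) = 376.7
  B: 0 + 2(114) = 228.1
  C: 816.2 (inert)

228 mol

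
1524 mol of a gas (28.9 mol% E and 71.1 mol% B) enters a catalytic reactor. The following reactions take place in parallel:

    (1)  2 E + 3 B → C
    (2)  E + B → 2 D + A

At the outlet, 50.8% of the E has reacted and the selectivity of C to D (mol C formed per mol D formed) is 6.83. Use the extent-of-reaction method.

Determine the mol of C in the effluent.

108 mol

Conversion of E: E consumed = 0.508 × 440.4 = 223.7 mol = 2ξ₁ + 1ξ₂.
Selectivity: 1ξ₁ / (2ξ₂) = 6.83 → ξ₁ = 13.66 ξ₂.
Substitute: (2·13.66 + 1) ξ₂ = 223.7 → ξ₂ = 7.9 mol, ξ₁ = 107.9 mol.
Outlet amounts (n = n₀ + Σ ν·ξ):
  E: 440.4 − 2(107.9) − 1(7.9) = 216.7
  B: 1084 − 3(107.9) − 1(7.9) = 751.9
  C: 0 + 1(107.9) = 107.9
  D: 0 + 2(7.9) = 15.8
  A: 0 + 1(7.9) = 7.9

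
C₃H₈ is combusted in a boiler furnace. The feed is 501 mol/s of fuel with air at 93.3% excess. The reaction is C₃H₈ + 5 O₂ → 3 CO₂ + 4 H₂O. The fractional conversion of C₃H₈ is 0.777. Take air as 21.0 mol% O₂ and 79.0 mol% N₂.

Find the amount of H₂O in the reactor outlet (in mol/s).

1560 mol/s

Stoichiometric O₂ = 5 × 501 = 2505 mol/s; O₂ fed = 2505 × 1.933 = 4842 mol/s.
N₂ fed = 4842 × 79/21 = 18220 mol/s.
Fuel reacted = 0.777 × 501 → ξ = 389.3 mol/s.
Outlet (n = n₀ + ν ξ):
  C₃H₈: 501 − 1(389.3) = 111.7
  O₂: 4842 − 5(389.3) = 2896
  N₂: 18220 (inert)
  CO₂: 0 + 3(389.3) = 1168
  H₂O: 0 + 4(389.3) = 1557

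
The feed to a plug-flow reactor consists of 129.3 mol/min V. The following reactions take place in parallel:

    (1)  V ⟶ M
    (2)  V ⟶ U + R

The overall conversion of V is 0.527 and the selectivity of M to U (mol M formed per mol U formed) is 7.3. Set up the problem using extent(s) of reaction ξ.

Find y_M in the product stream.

0.436

Conversion of V: V consumed = 0.527 × 129.3 = 68.14 mol/min = 1ξ₁ + 1ξ₂.
Selectivity: 1ξ₁ / (1ξ₂) = 7.3 → ξ₁ = 7.3 ξ₂.
Substitute: (1·7.3 + 1) ξ₂ = 68.14 → ξ₂ = 8.21 mol/min, ξ₁ = 59.93 mol/min.
Outlet amounts (n = n₀ + Σ ν·ξ):
  V: 129.3 − 1(59.93) − 1(8.21) = 61.16
  M: 0 + 1(59.93) = 59.93
  U: 0 + 1(8.21) = 8.21
  R: 0 + 1(8.21) = 8.21
Total out = 137.5 mol/min; y_M = 59.93 / 137.5 = 0.4358.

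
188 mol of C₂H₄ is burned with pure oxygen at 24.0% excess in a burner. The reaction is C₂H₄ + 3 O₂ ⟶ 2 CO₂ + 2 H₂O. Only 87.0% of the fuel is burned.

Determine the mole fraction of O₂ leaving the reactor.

0.235

Stoichiometric O₂ = 3 × 188 = 564 mol; O₂ fed = 564 × 1.240 = 699.4 mol.
Fuel reacted = 0.87 × 188 → ξ = 163.6 mol.
Outlet (n = n₀ + ν ξ):
  C₂H₄: 188 − 1(163.6) = 24.44
  O₂: 699.4 − 3(163.6) = 208.7
  CO₂: 0 + 2(163.6) = 327.1
  H₂O: 0 + 2(163.6) = 327.1
Total out = 887.4 mol; y_O₂ = 208.7 / 887.4 = 0.2352.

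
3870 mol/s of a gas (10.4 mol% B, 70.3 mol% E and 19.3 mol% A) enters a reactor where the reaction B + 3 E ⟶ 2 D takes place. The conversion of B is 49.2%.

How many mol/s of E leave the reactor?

2130 mol/s

B reacted = 0.492 × 402.5 = 198 mol/s; ν_B = −1, so ξ = 198/1 = 198 mol/s.
Outlet amounts (n = n₀ + ν ξ):
  B: 402.5 − 1(198) = 204.5
  E: 2721 − 3(198) = 2127
  D: 0 + 2(198) = 396
  A: 746.9 (inert)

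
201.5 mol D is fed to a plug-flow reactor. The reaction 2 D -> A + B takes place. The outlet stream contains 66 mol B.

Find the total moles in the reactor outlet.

For B: n = n₀ + 1ξ → 66 = 0 + 1ξ, giving ξ = 66 mol.
Outlet amounts (n = n₀ + ν ξ):
  D: 201.5 − 2(66) = 69.5
  A: 0 + 1(66) = 66
  B: 0 + 1(66) = 66
Total out = 69.5 + 66 + 66 = 201.5 mol.

202 mol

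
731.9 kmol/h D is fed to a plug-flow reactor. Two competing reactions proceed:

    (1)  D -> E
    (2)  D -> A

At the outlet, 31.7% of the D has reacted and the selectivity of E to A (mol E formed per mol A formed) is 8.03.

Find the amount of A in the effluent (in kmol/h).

Conversion of D: D consumed = 0.317 × 731.9 = 232 kmol/h = 1ξ₁ + 1ξ₂.
Selectivity: 1ξ₁ / (1ξ₂) = 8.03 → ξ₁ = 8.03 ξ₂.
Substitute: (1·8.03 + 1) ξ₂ = 232 → ξ₂ = 25.69 kmol/h, ξ₁ = 206.3 kmol/h.
Outlet amounts (n = n₀ + Σ ν·ξ):
  D: 731.9 − 1(206.3) − 1(25.69) = 499.9
  E: 0 + 1(206.3) = 206.3
  A: 0 + 1(25.69) = 25.69

25.7 kmol/h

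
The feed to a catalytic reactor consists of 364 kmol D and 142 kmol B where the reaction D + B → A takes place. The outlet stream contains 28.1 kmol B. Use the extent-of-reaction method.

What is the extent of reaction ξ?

ξ = 114 kmol

For B: n = n₀ − 1ξ → 28.1 = 142 − 1ξ, giving ξ = 113.9 kmol.
Outlet amounts (n = n₀ + ν ξ):
  D: 364 − 1(113.9) = 250.1
  B: 142 − 1(113.9) = 28.1
  A: 0 + 1(113.9) = 113.9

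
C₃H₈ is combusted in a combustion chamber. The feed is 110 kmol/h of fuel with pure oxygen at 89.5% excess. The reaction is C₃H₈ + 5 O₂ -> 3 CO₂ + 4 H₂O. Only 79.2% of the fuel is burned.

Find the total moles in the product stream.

Stoichiometric O₂ = 5 × 110 = 550 kmol/h; O₂ fed = 550 × 1.895 = 1042 kmol/h.
Fuel reacted = 0.792 × 110 → ξ = 87.12 kmol/h.
Outlet (n = n₀ + ν ξ):
  C₃H₈: 110 − 1(87.12) = 22.88
  O₂: 1042 − 5(87.12) = 606.6
  CO₂: 0 + 3(87.12) = 261.4
  H₂O: 0 + 4(87.12) = 348.5
Total out = 22.88 + 606.6 + 261.4 + 348.5 = 1239 kmol/h.

1240 kmol/h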